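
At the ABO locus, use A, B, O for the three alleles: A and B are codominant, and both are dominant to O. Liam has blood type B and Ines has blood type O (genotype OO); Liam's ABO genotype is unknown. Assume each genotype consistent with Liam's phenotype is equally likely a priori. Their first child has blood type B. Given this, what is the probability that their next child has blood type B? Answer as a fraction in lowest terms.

Possible genotypes: Liam ∈ {BB, BO}; Ines ∈ {OO}.
Weight each parental genotype pair by prior × P(type-B child):
  BB × OO: posterior weight 2/3; P(next child type B) = 1.
  BO × OO: posterior weight 1/3; P(next child type B) = 1/2.
Weighted sum = 5/6.

5/6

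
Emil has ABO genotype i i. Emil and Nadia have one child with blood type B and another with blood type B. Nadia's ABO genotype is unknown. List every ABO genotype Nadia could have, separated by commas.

For each candidate genotype of Nadia, check whether crossing it with i i can produce every observed child phenotype.
  I^A I^A → possible child types {A} ✗
  I^A I^B → possible child types {A, B} ✓
  I^A i → possible child types {O, A} ✗
  I^B I^B → possible child types {B} ✓
  I^B i → possible child types {O, B} ✓
  i i → possible child types {O} ✗

I^A I^B, I^B I^B, I^B i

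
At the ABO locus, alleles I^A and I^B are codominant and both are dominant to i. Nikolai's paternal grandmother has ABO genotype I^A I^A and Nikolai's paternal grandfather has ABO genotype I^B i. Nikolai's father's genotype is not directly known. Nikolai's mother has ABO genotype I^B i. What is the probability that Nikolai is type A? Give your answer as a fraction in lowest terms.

Nikolai's father's ABO genotype from I^A I^A × I^B i: 1/2 I^A I^B, 1/2 I^A i.
Crossing each possibility with the mother I^B i and summing P(type A): 1/2·1/4 + 1/2·1/4 = 1/4.

1/4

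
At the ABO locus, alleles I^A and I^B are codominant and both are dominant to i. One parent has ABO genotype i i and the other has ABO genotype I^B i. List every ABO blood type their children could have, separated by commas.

O, B

Gametes from i i × I^B i give offspring ABO genotypes I^B i, i i, i.e. phenotypes O, B.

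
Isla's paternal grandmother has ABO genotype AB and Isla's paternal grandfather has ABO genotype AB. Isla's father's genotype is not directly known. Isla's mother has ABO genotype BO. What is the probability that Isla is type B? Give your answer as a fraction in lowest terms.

1/2

Isla's father's ABO genotype from AB × AB: 1/4 AA, 1/2 AB, 1/4 BB.
Crossing each possibility with the mother BO and summing P(type B): 1/4·0 + 1/2·1/2 + 1/4·1 = 1/2.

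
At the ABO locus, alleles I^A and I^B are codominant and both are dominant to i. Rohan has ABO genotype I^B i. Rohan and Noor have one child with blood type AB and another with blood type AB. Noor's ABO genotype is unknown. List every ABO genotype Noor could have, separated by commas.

I^A I^A, I^A I^B, I^A i

For each candidate genotype of Noor, check whether crossing it with I^B i can produce every observed child phenotype.
  I^A I^A → possible child types {A, AB} ✓
  I^A I^B → possible child types {A, B, AB} ✓
  I^A i → possible child types {O, A, B, AB} ✓
  I^B I^B → possible child types {B} ✗
  I^B i → possible child types {O, B} ✗
  i i → possible child types {O, B} ✗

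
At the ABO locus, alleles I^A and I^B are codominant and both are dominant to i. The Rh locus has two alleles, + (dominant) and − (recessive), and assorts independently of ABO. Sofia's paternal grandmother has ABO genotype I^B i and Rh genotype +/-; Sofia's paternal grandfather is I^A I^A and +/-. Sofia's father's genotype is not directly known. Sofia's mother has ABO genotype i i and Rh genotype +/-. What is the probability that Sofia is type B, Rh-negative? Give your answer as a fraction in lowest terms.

1/16

Sofia's father's ABO genotype from I^B i × I^A I^A: 1/2 I^A I^B, 1/2 I^A i.
Crossing each possibility with the mother i i and summing P(type B): 1/2·1/2 + 1/2·0 = 1/4.
Similarly for Rh via the father's Rh distribution: P(Rh-) = 1/4.
Independent loci: 1/4 × 1/4 = 1/16.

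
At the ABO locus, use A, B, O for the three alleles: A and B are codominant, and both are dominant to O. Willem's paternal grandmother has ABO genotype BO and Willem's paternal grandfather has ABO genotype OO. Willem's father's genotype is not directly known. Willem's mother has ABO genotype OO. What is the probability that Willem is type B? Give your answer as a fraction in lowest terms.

1/4

Willem's father's ABO genotype from BO × OO: 1/2 BO, 1/2 OO.
Crossing each possibility with the mother OO and summing P(type B): 1/2·1/2 + 1/2·0 = 1/4.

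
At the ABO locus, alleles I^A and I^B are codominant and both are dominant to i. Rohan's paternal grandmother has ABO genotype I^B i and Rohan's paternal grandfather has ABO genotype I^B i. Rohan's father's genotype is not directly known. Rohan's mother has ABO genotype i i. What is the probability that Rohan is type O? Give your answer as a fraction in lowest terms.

Rohan's father's ABO genotype from I^B i × I^B i: 1/4 I^B I^B, 1/2 I^B i, 1/4 i i.
Crossing each possibility with the mother i i and summing P(type O): 1/4·0 + 1/2·1/2 + 1/4·1 = 1/2.

1/2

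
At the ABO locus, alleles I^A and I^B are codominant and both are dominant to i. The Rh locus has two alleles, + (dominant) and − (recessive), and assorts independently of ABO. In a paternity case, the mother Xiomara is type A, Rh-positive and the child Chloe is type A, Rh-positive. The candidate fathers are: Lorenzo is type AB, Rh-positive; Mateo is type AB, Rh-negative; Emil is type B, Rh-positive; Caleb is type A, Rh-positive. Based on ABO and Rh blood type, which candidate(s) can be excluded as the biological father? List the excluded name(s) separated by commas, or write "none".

none

A candidate is excluded only if no genotype consistent with his phenotype could produce a type A, Rh-positive child with a type A, Rh-positive mother.
Every candidate has at least one consistent genotype combination, so none can be excluded.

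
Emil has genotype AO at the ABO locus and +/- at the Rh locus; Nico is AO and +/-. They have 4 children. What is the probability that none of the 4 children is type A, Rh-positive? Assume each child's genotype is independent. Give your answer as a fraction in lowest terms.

ABO cross AO × AO → 1/4 O, 3/4 A.
Rh cross +/- × +/- → 3/4 Rh+, 1/4 Rh-; so P(type A, Rh-positive) = 3/4 × 3/4 = 9/16 per child.
P(not type A, Rh-positive) = 7/16 for one child; (7/16)^4 = 2401/65536.

2401/65536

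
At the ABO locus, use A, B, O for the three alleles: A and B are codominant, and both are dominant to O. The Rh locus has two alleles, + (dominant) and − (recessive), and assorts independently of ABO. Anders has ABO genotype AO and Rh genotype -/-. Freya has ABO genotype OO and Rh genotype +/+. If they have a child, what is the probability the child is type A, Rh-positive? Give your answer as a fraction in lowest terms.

ABO cross AO × OO → offspring phenotypes: 1/2 O, 1/2 A.
Rh cross -/- × +/+ → 1 Rh+.
Independent loci: P(type A, Rh-positive) = 1/2 × 1 = 1/2.

1/2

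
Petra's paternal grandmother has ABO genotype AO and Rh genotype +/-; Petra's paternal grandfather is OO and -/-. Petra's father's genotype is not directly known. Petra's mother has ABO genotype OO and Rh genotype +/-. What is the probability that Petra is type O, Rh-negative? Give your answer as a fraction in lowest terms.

Petra's father's ABO genotype from AO × OO: 1/2 AO, 1/2 OO.
Crossing each possibility with the mother OO and summing P(type O): 1/2·1/2 + 1/2·1 = 3/4.
Similarly for Rh via the father's Rh distribution: P(Rh-) = 3/8.
Independent loci: 3/4 × 3/8 = 9/32.

9/32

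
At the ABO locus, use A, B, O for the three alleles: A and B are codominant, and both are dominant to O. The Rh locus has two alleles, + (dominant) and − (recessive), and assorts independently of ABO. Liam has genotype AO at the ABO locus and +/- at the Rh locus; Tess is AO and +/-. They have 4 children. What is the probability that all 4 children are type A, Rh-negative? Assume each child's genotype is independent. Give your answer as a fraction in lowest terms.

ABO cross AO × AO → 1/4 O, 3/4 A.
Rh cross +/- × +/- → 3/4 Rh+, 1/4 Rh-; so P(type A, Rh-negative) = 3/4 × 1/4 = 3/16 per child.
All 4 independent: (3/16)^4 = 81/65536.

81/65536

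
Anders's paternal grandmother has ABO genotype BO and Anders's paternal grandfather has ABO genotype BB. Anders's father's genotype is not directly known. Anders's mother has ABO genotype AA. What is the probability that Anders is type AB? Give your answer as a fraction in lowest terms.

Anders's father's ABO genotype from BO × BB: 1/2 BB, 1/2 BO.
Crossing each possibility with the mother AA and summing P(type AB): 1/2·1 + 1/2·1/2 = 3/4.

3/4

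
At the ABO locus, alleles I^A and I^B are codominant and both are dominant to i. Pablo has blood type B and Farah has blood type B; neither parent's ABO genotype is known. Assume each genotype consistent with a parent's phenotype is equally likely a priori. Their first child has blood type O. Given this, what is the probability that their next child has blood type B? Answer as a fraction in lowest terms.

Possible genotypes: Pablo ∈ {I^B I^B, I^B i}; Farah ∈ {I^B I^B, I^B i}.
Weight each parental genotype pair by prior × P(type-O child):
  I^B i × I^B i: posterior weight 1; P(next child type B) = 3/4.
Weighted sum = 3/4.

3/4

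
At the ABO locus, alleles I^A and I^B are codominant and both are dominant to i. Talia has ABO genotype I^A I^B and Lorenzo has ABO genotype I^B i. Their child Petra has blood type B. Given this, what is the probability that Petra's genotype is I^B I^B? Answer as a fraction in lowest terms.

Cross I^A I^B × I^B i → 1/4 I^A I^B, 1/4 I^A i, 1/4 I^B I^B, 1/4 I^B i.
Type-B genotypes among offspring: I^B I^B (1/4), I^B i (1/4); total 1/2.
P(I^B I^B | type B) = (1/4) / (1/2) = 1/2.

1/2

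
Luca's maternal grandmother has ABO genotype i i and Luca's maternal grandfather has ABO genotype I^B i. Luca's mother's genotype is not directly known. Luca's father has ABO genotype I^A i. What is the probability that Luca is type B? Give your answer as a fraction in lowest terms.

Luca's mother's ABO genotype from i i × I^B i: 1/2 I^B i, 1/2 i i.
Crossing each possibility with the father I^A i and summing P(type B): 1/2·1/4 + 1/2·0 = 1/8.

1/8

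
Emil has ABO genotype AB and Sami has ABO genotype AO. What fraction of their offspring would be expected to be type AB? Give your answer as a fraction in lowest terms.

1/4

ABO cross AB × AO → offspring phenotypes: 1/2 A, 1/4 B, 1/4 AB.
So P(type AB) = 1/4.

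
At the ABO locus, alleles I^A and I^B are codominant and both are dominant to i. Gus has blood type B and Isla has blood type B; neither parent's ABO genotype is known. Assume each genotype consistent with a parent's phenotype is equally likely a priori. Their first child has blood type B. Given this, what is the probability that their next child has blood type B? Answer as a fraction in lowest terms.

Possible genotypes: Gus ∈ {I^B I^B, I^B i}; Isla ∈ {I^B I^B, I^B i}.
Weight each parental genotype pair by prior × P(type-B child):
  I^B I^B × I^B I^B: posterior weight 4/15; P(next child type B) = 1.
  I^B I^B × I^B i: posterior weight 4/15; P(next child type B) = 1.
  I^B i × I^B I^B: posterior weight 4/15; P(next child type B) = 1.
  I^B i × I^B i: posterior weight 1/5; P(next child type B) = 3/4.
Weighted sum = 19/20.

19/20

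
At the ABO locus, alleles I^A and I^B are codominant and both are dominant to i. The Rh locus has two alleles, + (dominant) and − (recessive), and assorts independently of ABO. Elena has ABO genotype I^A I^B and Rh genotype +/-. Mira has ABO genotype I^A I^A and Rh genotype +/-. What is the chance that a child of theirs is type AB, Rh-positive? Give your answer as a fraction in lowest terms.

ABO cross I^A I^B × I^A I^A → offspring phenotypes: 1/2 A, 1/2 AB.
Rh cross +/- × +/- → 3/4 Rh+, 1/4 Rh-.
Independent loci: P(type AB, Rh-positive) = 1/2 × 3/4 = 3/8.

3/8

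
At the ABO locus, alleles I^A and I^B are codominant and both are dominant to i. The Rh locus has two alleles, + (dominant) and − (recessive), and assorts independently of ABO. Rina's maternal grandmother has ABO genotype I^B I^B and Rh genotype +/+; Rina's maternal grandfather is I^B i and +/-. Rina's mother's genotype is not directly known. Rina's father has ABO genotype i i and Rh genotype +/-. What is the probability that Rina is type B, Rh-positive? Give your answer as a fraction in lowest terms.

Rina's mother's ABO genotype from I^B I^B × I^B i: 1/2 I^B I^B, 1/2 I^B i.
Crossing each possibility with the father i i and summing P(type B): 1/2·1 + 1/2·1/2 = 3/4.
Similarly for Rh via the mother's Rh distribution: P(Rh+) = 7/8.
Independent loci: 3/4 × 7/8 = 21/32.

21/32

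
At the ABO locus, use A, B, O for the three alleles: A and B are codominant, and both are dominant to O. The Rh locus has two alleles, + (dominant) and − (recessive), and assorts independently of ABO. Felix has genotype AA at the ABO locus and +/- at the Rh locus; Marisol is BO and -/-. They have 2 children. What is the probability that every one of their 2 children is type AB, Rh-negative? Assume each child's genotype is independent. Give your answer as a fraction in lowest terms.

ABO cross AA × BO → 1/2 A, 1/2 AB.
Rh cross +/- × -/- → 1/2 Rh+, 1/2 Rh-; so P(type AB, Rh-negative) = 1/2 × 1/2 = 1/4 per child.
All 2 independent: (1/4)^2 = 1/16.

1/16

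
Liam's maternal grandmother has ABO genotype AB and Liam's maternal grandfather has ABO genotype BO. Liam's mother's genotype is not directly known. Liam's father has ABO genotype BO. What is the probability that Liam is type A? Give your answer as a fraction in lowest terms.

Liam's mother's ABO genotype from AB × BO: 1/4 AB, 1/4 AO, 1/4 BB, 1/4 BO.
Crossing each possibility with the father BO and summing P(type A): 1/4·1/4 + 1/4·1/4 + 1/4·0 + 1/4·0 = 1/8.

1/8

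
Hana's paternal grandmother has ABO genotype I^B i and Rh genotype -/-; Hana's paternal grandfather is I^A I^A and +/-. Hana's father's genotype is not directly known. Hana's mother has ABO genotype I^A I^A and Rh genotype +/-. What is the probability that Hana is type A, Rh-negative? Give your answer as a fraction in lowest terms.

Hana's father's ABO genotype from I^B i × I^A I^A: 1/2 I^A I^B, 1/2 I^A i.
Crossing each possibility with the mother I^A I^A and summing P(type A): 1/2·1/2 + 1/2·1 = 3/4.
Similarly for Rh via the father's Rh distribution: P(Rh-) = 3/8.
Independent loci: 3/4 × 3/8 = 9/32.

9/32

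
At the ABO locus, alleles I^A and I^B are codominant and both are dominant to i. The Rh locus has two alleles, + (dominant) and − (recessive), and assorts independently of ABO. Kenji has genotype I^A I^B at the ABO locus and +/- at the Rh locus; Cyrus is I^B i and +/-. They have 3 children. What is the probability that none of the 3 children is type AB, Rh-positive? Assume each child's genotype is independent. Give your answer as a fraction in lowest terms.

ABO cross I^A I^B × I^B i → 1/4 A, 1/2 B, 1/4 AB.
Rh cross +/- × +/- → 3/4 Rh+, 1/4 Rh-; so P(type AB, Rh-positive) = 1/4 × 3/4 = 3/16 per child.
P(not type AB, Rh-positive) = 13/16 for one child; (13/16)^3 = 2197/4096.

2197/4096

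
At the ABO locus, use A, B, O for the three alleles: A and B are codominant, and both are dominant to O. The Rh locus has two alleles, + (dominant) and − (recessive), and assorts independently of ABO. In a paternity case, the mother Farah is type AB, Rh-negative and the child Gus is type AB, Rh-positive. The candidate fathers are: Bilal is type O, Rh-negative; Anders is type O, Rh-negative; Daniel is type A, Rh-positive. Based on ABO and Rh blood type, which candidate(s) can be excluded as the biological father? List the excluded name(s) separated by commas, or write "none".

Bilal, Anders

A candidate is excluded only if no genotype consistent with his phenotype could produce a type AB, Rh-positive child with a type AB, Rh-negative mother.
Bilal (type O, Rh-): no genotype consistent with that phenotype can produce a type-AB Rh+ child with a type-AB mother.
Anders (type O, Rh-): no genotype consistent with that phenotype can produce a type-AB Rh+ child with a type-AB mother.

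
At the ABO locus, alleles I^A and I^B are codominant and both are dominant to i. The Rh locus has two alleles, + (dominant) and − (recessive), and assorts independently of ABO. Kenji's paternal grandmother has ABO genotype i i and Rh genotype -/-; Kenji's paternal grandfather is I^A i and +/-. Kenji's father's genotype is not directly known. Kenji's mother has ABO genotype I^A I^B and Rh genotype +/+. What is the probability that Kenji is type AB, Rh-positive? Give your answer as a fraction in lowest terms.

1/8

Kenji's father's ABO genotype from i i × I^A i: 1/2 I^A i, 1/2 i i.
Crossing each possibility with the mother I^A I^B and summing P(type AB): 1/2·1/4 + 1/2·0 = 1/8.
Similarly for Rh via the father's Rh distribution: P(Rh+) = 1.
Independent loci: 1/8 × 1 = 1/8.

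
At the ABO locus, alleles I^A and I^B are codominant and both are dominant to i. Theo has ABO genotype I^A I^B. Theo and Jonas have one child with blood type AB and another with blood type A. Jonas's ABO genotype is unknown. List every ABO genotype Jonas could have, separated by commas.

For each candidate genotype of Jonas, check whether crossing it with I^A I^B can produce every observed child phenotype.
  I^A I^A → possible child types {A, AB} ✓
  I^A I^B → possible child types {A, B, AB} ✓
  I^A i → possible child types {A, B, AB} ✓
  I^B I^B → possible child types {B, AB} ✗
  I^B i → possible child types {A, B, AB} ✓
  i i → possible child types {A, B} ✗

I^A I^A, I^A I^B, I^A i, I^B i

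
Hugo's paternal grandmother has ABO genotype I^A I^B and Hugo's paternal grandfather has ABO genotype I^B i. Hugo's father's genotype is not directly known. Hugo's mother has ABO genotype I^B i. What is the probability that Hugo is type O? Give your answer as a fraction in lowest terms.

Hugo's father's ABO genotype from I^A I^B × I^B i: 1/4 I^A I^B, 1/4 I^A i, 1/4 I^B I^B, 1/4 I^B i.
Crossing each possibility with the mother I^B i and summing P(type O): 1/4·0 + 1/4·1/4 + 1/4·0 + 1/4·1/4 = 1/8.

1/8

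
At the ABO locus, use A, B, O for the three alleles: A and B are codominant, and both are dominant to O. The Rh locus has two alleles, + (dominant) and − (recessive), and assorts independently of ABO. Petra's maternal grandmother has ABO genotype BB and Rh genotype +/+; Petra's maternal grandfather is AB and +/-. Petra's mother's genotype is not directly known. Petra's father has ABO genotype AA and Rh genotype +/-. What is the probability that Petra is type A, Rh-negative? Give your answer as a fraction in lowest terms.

1/32

Petra's mother's ABO genotype from BB × AB: 1/2 AB, 1/2 BB.
Crossing each possibility with the father AA and summing P(type A): 1/2·1/2 + 1/2·0 = 1/4.
Similarly for Rh via the mother's Rh distribution: P(Rh-) = 1/8.
Independent loci: 1/4 × 1/8 = 1/32.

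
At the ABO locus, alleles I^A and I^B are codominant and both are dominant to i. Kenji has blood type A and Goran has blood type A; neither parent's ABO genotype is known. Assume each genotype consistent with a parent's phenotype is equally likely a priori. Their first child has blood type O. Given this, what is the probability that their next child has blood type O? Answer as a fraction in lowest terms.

Possible genotypes: Kenji ∈ {I^A I^A, I^A i}; Goran ∈ {I^A I^A, I^A i}.
Weight each parental genotype pair by prior × P(type-O child):
  I^A i × I^A i: posterior weight 1; P(next child type O) = 1/4.
Weighted sum = 1/4.

1/4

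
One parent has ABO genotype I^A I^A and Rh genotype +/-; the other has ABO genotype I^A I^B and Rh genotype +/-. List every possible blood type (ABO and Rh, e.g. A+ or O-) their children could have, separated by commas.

Gametes from I^A I^A × I^A I^B give offspring ABO genotypes I^A I^A, I^A I^B, i.e. phenotypes A, AB.
Rh cross +/- × +/- → phenotypes Rh+, Rh-.
Combining independently: A+, A-, AB+, AB-.

A+, A-, AB+, AB-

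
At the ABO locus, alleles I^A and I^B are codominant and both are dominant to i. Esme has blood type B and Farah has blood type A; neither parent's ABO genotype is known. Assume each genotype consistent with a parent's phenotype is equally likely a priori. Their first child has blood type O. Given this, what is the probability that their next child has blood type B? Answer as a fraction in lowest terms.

1/4

Possible genotypes: Esme ∈ {I^B I^B, I^B i}; Farah ∈ {I^A I^A, I^A i}.
Weight each parental genotype pair by prior × P(type-O child):
  I^B i × I^A i: posterior weight 1; P(next child type B) = 1/4.
Weighted sum = 1/4.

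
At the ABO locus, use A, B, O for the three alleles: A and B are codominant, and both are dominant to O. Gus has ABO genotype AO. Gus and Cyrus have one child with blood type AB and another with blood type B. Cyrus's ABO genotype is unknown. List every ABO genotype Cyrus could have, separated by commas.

For each candidate genotype of Cyrus, check whether crossing it with AO can produce every observed child phenotype.
  AA → possible child types {A} ✗
  AB → possible child types {A, B, AB} ✓
  AO → possible child types {O, A} ✗
  BB → possible child types {B, AB} ✓
  BO → possible child types {O, A, B, AB} ✓
  OO → possible child types {O, A} ✗

AB, BB, BO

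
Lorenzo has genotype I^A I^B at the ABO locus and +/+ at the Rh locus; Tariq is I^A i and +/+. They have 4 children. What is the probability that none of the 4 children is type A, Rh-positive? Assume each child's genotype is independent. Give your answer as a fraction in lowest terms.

ABO cross I^A I^B × I^A i → 1/2 A, 1/4 B, 1/4 AB.
Rh cross +/+ × +/+ → 1 Rh+; so P(type A, Rh-positive) = 1/2 × 1 = 1/2 per child.
P(not type A, Rh-positive) = 1/2 for one child; (1/2)^4 = 1/16.

1/16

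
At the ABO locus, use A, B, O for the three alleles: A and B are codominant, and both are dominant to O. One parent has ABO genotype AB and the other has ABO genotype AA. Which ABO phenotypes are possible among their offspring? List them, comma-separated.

A, AB

Gametes from AB × AA give offspring ABO genotypes AA, AB, i.e. phenotypes A, AB.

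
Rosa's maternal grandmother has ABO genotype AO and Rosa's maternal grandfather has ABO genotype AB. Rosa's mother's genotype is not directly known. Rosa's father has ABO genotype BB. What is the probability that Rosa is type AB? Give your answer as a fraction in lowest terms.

Rosa's mother's ABO genotype from AO × AB: 1/4 AA, 1/4 AB, 1/4 AO, 1/4 BO.
Crossing each possibility with the father BB and summing P(type AB): 1/4·1 + 1/4·1/2 + 1/4·1/2 + 1/4·0 = 1/2.

1/2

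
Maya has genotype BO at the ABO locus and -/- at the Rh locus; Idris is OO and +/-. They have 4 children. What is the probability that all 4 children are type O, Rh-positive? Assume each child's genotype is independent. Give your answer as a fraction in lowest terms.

1/256

ABO cross BO × OO → 1/2 O, 1/2 B.
Rh cross -/- × +/- → 1/2 Rh+, 1/2 Rh-; so P(type O, Rh-positive) = 1/2 × 1/2 = 1/4 per child.
All 4 independent: (1/4)^4 = 1/256.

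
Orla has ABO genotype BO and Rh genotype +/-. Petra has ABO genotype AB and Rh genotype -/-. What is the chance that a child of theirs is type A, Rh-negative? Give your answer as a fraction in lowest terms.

1/8

ABO cross BO × AB → offspring phenotypes: 1/4 A, 1/2 B, 1/4 AB.
Rh cross +/- × -/- → 1/2 Rh+, 1/2 Rh-.
Independent loci: P(type A, Rh-negative) = 1/4 × 1/2 = 1/8.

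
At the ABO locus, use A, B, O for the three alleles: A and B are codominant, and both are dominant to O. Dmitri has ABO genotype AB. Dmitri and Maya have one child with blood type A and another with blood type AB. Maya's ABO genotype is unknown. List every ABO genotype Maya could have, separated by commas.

For each candidate genotype of Maya, check whether crossing it with AB can produce every observed child phenotype.
  AA → possible child types {A, AB} ✓
  AB → possible child types {A, B, AB} ✓
  AO → possible child types {A, B, AB} ✓
  BB → possible child types {B, AB} ✗
  BO → possible child types {A, B, AB} ✓
  OO → possible child types {A, B} ✗

AA, AB, AO, BO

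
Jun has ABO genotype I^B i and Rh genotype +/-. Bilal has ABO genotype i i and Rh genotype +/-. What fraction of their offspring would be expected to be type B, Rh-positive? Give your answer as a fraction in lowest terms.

ABO cross I^B i × i i → offspring phenotypes: 1/2 O, 1/2 B.
Rh cross +/- × +/- → 3/4 Rh+, 1/4 Rh-.
Independent loci: P(type B, Rh-positive) = 1/2 × 3/4 = 3/8.

3/8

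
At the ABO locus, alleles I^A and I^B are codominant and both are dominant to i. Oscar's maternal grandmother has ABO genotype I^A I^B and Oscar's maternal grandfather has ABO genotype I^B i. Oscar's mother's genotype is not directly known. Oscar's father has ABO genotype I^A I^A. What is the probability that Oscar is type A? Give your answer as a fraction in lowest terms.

Oscar's mother's ABO genotype from I^A I^B × I^B i: 1/4 I^A I^B, 1/4 I^A i, 1/4 I^B I^B, 1/4 I^B i.
Crossing each possibility with the father I^A I^A and summing P(type A): 1/4·1/2 + 1/4·1 + 1/4·0 + 1/4·1/2 = 1/2.

1/2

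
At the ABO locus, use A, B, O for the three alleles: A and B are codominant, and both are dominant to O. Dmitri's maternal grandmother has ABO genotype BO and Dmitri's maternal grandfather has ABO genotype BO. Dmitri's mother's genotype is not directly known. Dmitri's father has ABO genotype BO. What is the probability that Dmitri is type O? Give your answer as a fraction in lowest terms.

1/4

Dmitri's mother's ABO genotype from BO × BO: 1/4 BB, 1/2 BO, 1/4 OO.
Crossing each possibility with the father BO and summing P(type O): 1/4·0 + 1/2·1/4 + 1/4·1/2 = 1/4.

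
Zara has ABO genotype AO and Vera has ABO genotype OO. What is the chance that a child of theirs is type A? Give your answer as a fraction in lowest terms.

ABO cross AO × OO → offspring phenotypes: 1/2 O, 1/2 A.
So P(type A) = 1/2.

1/2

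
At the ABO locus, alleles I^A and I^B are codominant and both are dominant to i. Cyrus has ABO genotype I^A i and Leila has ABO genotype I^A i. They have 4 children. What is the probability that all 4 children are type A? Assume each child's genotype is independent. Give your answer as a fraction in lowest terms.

ABO cross I^A i × I^A i → 1/4 O, 3/4 A.
So P(type A) = 3/4 per child.
All 4 independent: (3/4)^4 = 81/256.

81/256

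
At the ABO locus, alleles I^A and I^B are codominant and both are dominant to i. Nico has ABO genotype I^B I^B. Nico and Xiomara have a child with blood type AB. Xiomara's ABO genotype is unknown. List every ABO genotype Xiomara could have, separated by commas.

I^A I^A, I^A I^B, I^A i

For each candidate genotype of Xiomara, check whether crossing it with I^B I^B can produce every observed child phenotype.
  I^A I^A → possible child types {AB} ✓
  I^A I^B → possible child types {B, AB} ✓
  I^A i → possible child types {B, AB} ✓
  I^B I^B → possible child types {B} ✗
  I^B i → possible child types {B} ✗
  i i → possible child types {B} ✗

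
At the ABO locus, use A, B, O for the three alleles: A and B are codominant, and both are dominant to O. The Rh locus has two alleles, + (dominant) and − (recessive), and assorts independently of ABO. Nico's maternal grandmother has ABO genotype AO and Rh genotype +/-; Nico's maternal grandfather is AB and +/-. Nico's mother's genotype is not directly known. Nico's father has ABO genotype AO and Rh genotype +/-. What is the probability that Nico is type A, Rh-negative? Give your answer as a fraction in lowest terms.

Nico's mother's ABO genotype from AO × AB: 1/4 AA, 1/4 AB, 1/4 AO, 1/4 BO.
Crossing each possibility with the father AO and summing P(type A): 1/4·1 + 1/4·1/2 + 1/4·3/4 + 1/4·1/4 = 5/8.
Similarly for Rh via the mother's Rh distribution: P(Rh-) = 1/4.
Independent loci: 5/8 × 1/4 = 5/32.

5/32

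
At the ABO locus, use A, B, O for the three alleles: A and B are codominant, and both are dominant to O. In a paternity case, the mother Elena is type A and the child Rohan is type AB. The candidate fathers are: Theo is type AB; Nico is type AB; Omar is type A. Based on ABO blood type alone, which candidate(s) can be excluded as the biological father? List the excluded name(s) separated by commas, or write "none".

A candidate is excluded only if no genotype consistent with his phenotype could produce a type AB child with a type A mother.
Omar (type A): no genotype consistent with that phenotype can produce a type-AB child with a type-A mother.

Omar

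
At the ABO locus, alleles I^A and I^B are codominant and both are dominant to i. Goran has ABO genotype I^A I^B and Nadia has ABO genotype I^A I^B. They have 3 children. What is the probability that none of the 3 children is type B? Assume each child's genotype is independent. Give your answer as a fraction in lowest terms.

27/64

ABO cross I^A I^B × I^A I^B → 1/4 A, 1/4 B, 1/2 AB.
So P(type B) = 1/4 per child.
P(not type B) = 3/4 for one child; (3/4)^3 = 27/64.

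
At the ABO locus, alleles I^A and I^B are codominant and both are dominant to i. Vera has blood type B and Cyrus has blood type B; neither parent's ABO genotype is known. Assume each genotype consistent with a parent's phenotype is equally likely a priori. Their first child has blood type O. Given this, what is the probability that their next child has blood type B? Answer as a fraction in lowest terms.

Possible genotypes: Vera ∈ {I^B I^B, I^B i}; Cyrus ∈ {I^B I^B, I^B i}.
Weight each parental genotype pair by prior × P(type-O child):
  I^B i × I^B i: posterior weight 1; P(next child type B) = 3/4.
Weighted sum = 3/4.

3/4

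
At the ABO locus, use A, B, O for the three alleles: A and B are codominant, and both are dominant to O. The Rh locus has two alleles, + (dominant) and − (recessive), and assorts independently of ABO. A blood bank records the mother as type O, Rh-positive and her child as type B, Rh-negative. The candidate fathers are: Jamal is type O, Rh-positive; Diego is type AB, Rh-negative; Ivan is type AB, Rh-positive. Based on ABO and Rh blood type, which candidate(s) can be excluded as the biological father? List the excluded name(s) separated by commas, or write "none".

Jamal

A candidate is excluded only if no genotype consistent with his phenotype could produce a type B, Rh-negative child with a type O, Rh-positive mother.
Jamal (type O, Rh+): no genotype consistent with that phenotype can produce a type-B Rh- child with a type-O mother.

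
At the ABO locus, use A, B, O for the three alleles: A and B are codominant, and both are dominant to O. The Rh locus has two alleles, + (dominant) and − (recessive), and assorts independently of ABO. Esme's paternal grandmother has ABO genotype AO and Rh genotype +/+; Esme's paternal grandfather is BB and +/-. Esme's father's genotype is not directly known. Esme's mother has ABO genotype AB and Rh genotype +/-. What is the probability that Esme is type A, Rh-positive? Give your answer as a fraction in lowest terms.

7/32

Esme's father's ABO genotype from AO × BB: 1/2 AB, 1/2 BO.
Crossing each possibility with the mother AB and summing P(type A): 1/2·1/4 + 1/2·1/4 = 1/4.
Similarly for Rh via the father's Rh distribution: P(Rh+) = 7/8.
Independent loci: 1/4 × 7/8 = 7/32.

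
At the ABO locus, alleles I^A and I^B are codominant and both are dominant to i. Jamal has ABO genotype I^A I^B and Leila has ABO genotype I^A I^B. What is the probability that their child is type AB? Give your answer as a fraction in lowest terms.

ABO cross I^A I^B × I^A I^B → offspring phenotypes: 1/4 A, 1/4 B, 1/2 AB.
So P(type AB) = 1/2.

1/2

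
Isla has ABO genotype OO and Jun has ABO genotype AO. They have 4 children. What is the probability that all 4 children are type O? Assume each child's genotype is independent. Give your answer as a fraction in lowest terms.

ABO cross OO × AO → 1/2 O, 1/2 A.
So P(type O) = 1/2 per child.
All 4 independent: (1/2)^4 = 1/16.

1/16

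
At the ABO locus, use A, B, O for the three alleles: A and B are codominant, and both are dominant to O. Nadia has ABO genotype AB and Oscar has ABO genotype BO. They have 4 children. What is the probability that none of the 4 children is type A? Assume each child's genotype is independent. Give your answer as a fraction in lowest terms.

ABO cross AB × BO → 1/4 A, 1/2 B, 1/4 AB.
So P(type A) = 1/4 per child.
P(not type A) = 3/4 for one child; (3/4)^4 = 81/256.

81/256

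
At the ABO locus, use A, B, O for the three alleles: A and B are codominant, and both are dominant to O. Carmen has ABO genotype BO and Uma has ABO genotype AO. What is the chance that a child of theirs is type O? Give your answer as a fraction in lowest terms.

1/4

ABO cross BO × AO → offspring phenotypes: 1/4 O, 1/4 A, 1/4 B, 1/4 AB.
So P(type O) = 1/4.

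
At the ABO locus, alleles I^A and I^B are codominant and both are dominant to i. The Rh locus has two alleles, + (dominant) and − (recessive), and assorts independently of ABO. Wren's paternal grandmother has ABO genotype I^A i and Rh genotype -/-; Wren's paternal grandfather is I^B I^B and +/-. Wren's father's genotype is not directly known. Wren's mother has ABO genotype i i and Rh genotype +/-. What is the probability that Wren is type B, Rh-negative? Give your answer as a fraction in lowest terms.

Wren's father's ABO genotype from I^A i × I^B I^B: 1/2 I^A I^B, 1/2 I^B i.
Crossing each possibility with the mother i i and summing P(type B): 1/2·1/2 + 1/2·1/2 = 1/2.
Similarly for Rh via the father's Rh distribution: P(Rh-) = 3/8.
Independent loci: 1/2 × 3/8 = 3/16.

3/16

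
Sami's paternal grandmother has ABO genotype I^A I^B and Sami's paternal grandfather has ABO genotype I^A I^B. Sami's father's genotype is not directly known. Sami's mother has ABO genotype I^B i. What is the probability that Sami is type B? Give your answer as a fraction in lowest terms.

1/2

Sami's father's ABO genotype from I^A I^B × I^A I^B: 1/4 I^A I^A, 1/2 I^A I^B, 1/4 I^B I^B.
Crossing each possibility with the mother I^B i and summing P(type B): 1/4·0 + 1/2·1/2 + 1/4·1 = 1/2.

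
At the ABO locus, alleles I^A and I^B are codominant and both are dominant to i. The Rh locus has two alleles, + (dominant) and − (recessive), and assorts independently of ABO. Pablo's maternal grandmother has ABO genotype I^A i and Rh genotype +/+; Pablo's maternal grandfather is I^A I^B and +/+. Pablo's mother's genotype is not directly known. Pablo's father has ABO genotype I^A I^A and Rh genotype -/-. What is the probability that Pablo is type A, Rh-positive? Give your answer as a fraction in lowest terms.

3/4

Pablo's mother's ABO genotype from I^A i × I^A I^B: 1/4 I^A I^A, 1/4 I^A I^B, 1/4 I^A i, 1/4 I^B i.
Crossing each possibility with the father I^A I^A and summing P(type A): 1/4·1 + 1/4·1/2 + 1/4·1 + 1/4·1/2 = 3/4.
Similarly for Rh via the mother's Rh distribution: P(Rh+) = 1.
Independent loci: 3/4 × 1 = 3/4.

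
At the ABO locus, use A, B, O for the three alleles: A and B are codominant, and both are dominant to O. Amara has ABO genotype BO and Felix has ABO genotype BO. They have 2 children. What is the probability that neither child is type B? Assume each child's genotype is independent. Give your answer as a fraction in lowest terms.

ABO cross BO × BO → 1/4 O, 3/4 B.
So P(type B) = 3/4 per child.
P(not type B) = 1/4 for one child; (1/4)^2 = 1/16.

1/16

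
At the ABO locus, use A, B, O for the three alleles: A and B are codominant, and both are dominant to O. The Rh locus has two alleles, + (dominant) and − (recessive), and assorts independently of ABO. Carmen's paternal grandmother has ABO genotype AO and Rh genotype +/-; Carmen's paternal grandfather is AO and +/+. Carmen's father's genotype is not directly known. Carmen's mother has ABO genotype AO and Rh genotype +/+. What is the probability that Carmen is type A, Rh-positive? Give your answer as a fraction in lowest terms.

3/4

Carmen's father's ABO genotype from AO × AO: 1/4 AA, 1/2 AO, 1/4 OO.
Crossing each possibility with the mother AO and summing P(type A): 1/4·1 + 1/2·3/4 + 1/4·1/2 = 3/4.
Similarly for Rh via the father's Rh distribution: P(Rh+) = 1.
Independent loci: 3/4 × 1 = 3/4.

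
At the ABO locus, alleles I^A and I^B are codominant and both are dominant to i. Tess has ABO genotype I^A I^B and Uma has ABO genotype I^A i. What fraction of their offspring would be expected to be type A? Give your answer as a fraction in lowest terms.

ABO cross I^A I^B × I^A i → offspring phenotypes: 1/2 A, 1/4 B, 1/4 AB.
So P(type A) = 1/2.

1/2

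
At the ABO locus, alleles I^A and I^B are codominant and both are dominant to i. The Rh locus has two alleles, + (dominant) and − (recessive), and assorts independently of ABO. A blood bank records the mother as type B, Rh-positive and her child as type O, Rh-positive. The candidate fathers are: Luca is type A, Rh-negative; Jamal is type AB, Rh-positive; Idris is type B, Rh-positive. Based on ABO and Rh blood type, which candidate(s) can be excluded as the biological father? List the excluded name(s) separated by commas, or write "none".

Jamal

A candidate is excluded only if no genotype consistent with his phenotype could produce a type O, Rh-positive child with a type B, Rh-positive mother.
Jamal (type AB, Rh+): no genotype consistent with that phenotype can produce a type-O Rh+ child with a type-B mother.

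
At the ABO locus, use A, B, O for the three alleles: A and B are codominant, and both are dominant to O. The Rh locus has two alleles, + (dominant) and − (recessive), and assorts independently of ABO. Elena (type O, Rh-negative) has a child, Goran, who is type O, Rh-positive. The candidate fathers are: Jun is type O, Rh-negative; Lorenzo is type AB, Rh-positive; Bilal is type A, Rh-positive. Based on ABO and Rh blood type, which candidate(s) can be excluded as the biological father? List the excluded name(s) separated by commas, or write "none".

Jun, Lorenzo

A candidate is excluded only if no genotype consistent with his phenotype could produce a type O, Rh-positive child with a type O, Rh-negative mother.
Jun (type O, Rh-): no genotype consistent with that phenotype can produce a type-O Rh+ child with a type-O mother.
Lorenzo (type AB, Rh+): no genotype consistent with that phenotype can produce a type-O Rh+ child with a type-O mother.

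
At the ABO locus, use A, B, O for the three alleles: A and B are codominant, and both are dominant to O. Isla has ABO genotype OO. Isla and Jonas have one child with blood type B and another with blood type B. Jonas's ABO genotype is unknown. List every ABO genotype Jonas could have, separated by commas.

For each candidate genotype of Jonas, check whether crossing it with OO can produce every observed child phenotype.
  AA → possible child types {A} ✗
  AB → possible child types {A, B} ✓
  AO → possible child types {O, A} ✗
  BB → possible child types {B} ✓
  BO → possible child types {O, B} ✓
  OO → possible child types {O} ✗

AB, BB, BO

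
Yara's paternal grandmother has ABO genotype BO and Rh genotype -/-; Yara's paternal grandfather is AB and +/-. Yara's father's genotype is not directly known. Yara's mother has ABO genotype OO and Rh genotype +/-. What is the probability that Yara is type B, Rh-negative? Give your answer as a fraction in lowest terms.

Yara's father's ABO genotype from BO × AB: 1/4 AB, 1/4 AO, 1/4 BB, 1/4 BO.
Crossing each possibility with the mother OO and summing P(type B): 1/4·1/2 + 1/4·0 + 1/4·1 + 1/4·1/2 = 1/2.
Similarly for Rh via the father's Rh distribution: P(Rh-) = 3/8.
Independent loci: 1/2 × 3/8 = 3/16.

3/16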